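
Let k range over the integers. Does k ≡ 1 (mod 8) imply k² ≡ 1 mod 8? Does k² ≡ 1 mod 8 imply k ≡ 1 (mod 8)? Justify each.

(→) Suppose k ≡ 1 (mod 8). Write k = 8j + 1. Then (8j + 1)² = 64j² + 16j + 1 = 8(8j² + 2j) + 1, so k² ≡ 1 (mod 8).

(←) This fails: take k = 3. Then 3² = 9 ≡ 1 (mod 8), yet 3 ≡ 3 (mod 8), not 1.

(⇒) holds; (⇐) fails.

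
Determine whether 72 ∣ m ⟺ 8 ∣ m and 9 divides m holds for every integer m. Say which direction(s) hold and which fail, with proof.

Both implications hold.

(⇒) If 72 ∣ m, write m = 72q. Since 72 = 9·8, m = 8·(9q), so 8 ∣ m; and since 72 = 8·9, m = 9·(8q), so 9 ∣ m.

(⇐) Suppose 8 ∣ m and 9 ∣ m. Any common multiple of 8 and 9 is a multiple of their lcm; here gcd(8, 9) = 1, so lcm(8, 9) = 8·9 = 72, so 72 ∣ m.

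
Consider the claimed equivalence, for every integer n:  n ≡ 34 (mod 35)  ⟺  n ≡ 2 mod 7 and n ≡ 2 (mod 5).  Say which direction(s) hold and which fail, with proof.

[⇒] This fails: n = 34 gives 34 ≡ 34 (mod 35) but 34 ≡ 6 (mod 7), so the conjunction on the right does not hold.

[⇐] This fails: n = 2 satisfies both congruences on the right (2 ≡ 2 mod 7 and 2 ≡ 2 mod 5) yet 2 ≡ 2 (mod 35), not 34.

Neither direction holds.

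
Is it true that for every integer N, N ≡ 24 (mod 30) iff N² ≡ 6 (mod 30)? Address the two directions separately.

(⇒) holds; (⇐) fails.

[⇒] Suppose N ≡ 24 (mod 30). Write N = 30j + 24. Then (30j + 24)² = 900j² + 1440j + 576 = 30(30j² + 48j + 19) + 6, so N² ≡ 6 (mod 30).

[⇐] This fails: take N = 6. Then 6² = 36 ≡ 6 (mod 30), yet 6 ≡ 6 (mod 30), not 24.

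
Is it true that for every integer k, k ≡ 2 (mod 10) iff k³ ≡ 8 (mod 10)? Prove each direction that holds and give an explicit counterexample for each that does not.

The biconditional holds.

(⟹) Suppose k ≡ 2 (mod 10). Write k = 10j + 2. Then (10j + 2)³ = 1000j³ + 600j² + 120j + 8 = 10(100j³ + 60j² + 12j) + 8, so k³ ≡ 8 (mod 10).

(⟸) Conversely, suppose k³ ≡ 8 (mod 10). The only residue r in {0, …, 9} with r³ ≡ 8 (mod 10) is r = 2, so k ≡ 2 (mod 10).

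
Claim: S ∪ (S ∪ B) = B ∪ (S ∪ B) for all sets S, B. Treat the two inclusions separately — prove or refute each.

Both inclusions hold; the sets are equal.

Reverse inclusion. Let x ∈ B ∪ (S ∪ B). Then either x ∈ S and x ∉ B; or x ∈ B and x ∉ S; or x ∈ S ∩ B. In each case x ∈ S ∪ (S ∪ B), so B ∪ (S ∪ B) ⊆ S ∪ (S ∪ B).

Forward inclusion. Let x ∈ S ∪ (S ∪ B). Then either x ∈ S and x ∉ B; or x ∈ B and x ∉ S; or x ∈ S ∩ B. In each case x ∈ B ∪ (S ∪ B), so S ∪ (S ∪ B) ⊆ B ∪ (S ∪ B).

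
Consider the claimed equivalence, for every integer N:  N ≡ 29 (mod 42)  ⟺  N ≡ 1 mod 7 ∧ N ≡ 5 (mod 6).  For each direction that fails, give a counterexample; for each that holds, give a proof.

Equivalent; both directions hold.

(⟹) Suppose N ≡ 29 (mod 42); write N = 42j + 29. Since 7 ∣ 42, reducing mod 7 gives N ≡ 29 ≡ 1 (mod 7); since 6 ∣ 42, reducing mod 6 gives N ≡ 29 ≡ 5 (mod 6).

(⟸) Conversely, if N ≡ 1 (mod 7) and N ≡ 5 (mod 6), then by the Chinese remainder theorem N ≡ 29 (mod 42). This is exactly N ≡ 29 (mod 42).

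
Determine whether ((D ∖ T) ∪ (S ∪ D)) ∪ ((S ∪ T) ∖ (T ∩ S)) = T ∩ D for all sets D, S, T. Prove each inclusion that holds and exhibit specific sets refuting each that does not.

The sets are not equal: only the reverse inclusion holds.

(⊆) This inclusion fails. Take D = {1}, S = ∅, T = ∅; then 1 ∈ ((D ∖ T) ∪ (S ∪ D)) ∪ ((S ∪ T) ∖ (T ∩ S)) but 1 ∉ T ∩ D.

(⊇) Let x ∈ T ∩ D. Then either x ∈ D ∩ T and x ∉ S; or x ∈ D ∩ S ∩ T. In each case x ∈ ((D ∖ T) ∪ (S ∪ D)) ∪ ((S ∪ T) ∖ (T ∩ S)), so T ∩ D ⊆ ((D ∖ T) ∪ (S ∪ D)) ∪ ((S ∪ T) ∖ (T ∩ S)).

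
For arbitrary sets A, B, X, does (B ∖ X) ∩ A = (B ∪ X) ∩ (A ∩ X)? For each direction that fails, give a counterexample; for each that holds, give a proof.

Neither inclusion holds.

(⟹) This inclusion fails. Take A = {1}, B = {1}, X = ∅; then 1 ∈ (B ∖ X) ∩ A but 1 ∉ (B ∪ X) ∩ (A ∩ X).

(⟸) This inclusion fails. Take A = {1}, B = ∅, X = {1}; then 1 ∈ (B ∪ X) ∩ (A ∩ X) but 1 ∉ (B ∖ X) ∩ A.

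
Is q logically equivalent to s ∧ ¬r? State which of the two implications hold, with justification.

(⇒) fails and (⇐) fails.

(⇒) This fails. Under r = F, s = F, q = T, the left side is true but the right side is false.

(⇐) This fails. Under r = F, s = T, q = F, the left side is false but the right side is true.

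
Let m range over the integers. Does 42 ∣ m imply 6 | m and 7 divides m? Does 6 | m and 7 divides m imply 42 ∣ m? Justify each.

Both implications hold.

(⇒) If 42 ∣ m, write m = 42q. Since 42 = 7·6, m = 6·(7q), so 6 ∣ m; and since 42 = 6·7, m = 7·(6q), so 7 ∣ m.

(⇐) Suppose 6 ∣ m and 7 ∣ m. Any common multiple of 6 and 7 is a multiple of their lcm; here gcd(6, 7) = 1, so lcm(6, 7) = 6·7 = 42, so 42 ∣ m.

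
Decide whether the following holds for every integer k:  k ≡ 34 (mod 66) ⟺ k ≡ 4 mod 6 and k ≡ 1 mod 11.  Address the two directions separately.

Both directions hold.

[⇒] Suppose k ≡ 34 (mod 66); write k = 66j + 34. Since 6 ∣ 66, reducing mod 6 gives k ≡ 34 ≡ 4 (mod 6); since 11 ∣ 66, reducing mod 11 gives k ≡ 34 ≡ 1 (mod 11).

[⇐] Conversely, if k ≡ 4 (mod 6) and k ≡ 1 (mod 11), then by the Chinese remainder theorem k ≡ 34 (mod 66). This is exactly k ≡ 34 (mod 66).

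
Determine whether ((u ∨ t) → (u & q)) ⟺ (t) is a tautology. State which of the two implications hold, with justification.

(⇒) This fails. Under q = F, u = F, t = F, the left side is true but the right side is false.

(⇐) This fails. Under q = F, u = F, t = T, the left side is false but the right side is true.

Both directions fail.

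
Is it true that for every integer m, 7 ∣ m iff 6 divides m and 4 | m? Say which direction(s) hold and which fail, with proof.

Both directions fail.

(→) This fails: take m = 7. Certainly 7 ∣ 7, but 6 ∤ 7.

(←) This fails: take m = 12. Both 6 ∣ 12 and 4 ∣ 12, yet 12 is not a multiple of 7 (since 12 = 1·7 + 5), so 7 ∤ 12.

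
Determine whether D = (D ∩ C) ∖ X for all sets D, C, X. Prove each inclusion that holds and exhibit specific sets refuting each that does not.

The sets are not equal: only the reverse inclusion holds.

Reverse inclusion. Let x ∈ (D ∩ C) ∖ X. Then x ∈ D ∩ C and x ∉ X, from which x ∈ D.

Forward inclusion. This inclusion fails. Take D = {1}, C = ∅, X = ∅; then 1 ∈ D but 1 ∉ (D ∩ C) ∖ X.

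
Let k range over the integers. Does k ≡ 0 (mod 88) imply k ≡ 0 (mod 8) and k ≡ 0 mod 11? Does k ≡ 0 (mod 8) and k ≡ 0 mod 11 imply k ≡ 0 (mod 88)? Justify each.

Both directions hold.

(⟹) Suppose k ≡ 0 (mod 88); write k = 88j + 0. Since 8 ∣ 88, reducing mod 8 gives k ≡ 0 (mod 8); since 11 ∣ 88, reducing mod 11 gives k ≡ 0 (mod 11).

(⟸) Conversely, if k ≡ 0 (mod 8) and k ≡ 0 (mod 11), then by the Chinese remainder theorem k ≡ 0 (mod 88). This is exactly k ≡ 0 (mod 88).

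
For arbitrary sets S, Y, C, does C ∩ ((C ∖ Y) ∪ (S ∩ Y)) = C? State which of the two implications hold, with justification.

Reverse inclusion. This inclusion fails. Take S = ∅, Y = {1}, C = {1}; then 1 ∈ C but 1 ∉ C ∩ ((C ∖ Y) ∪ (S ∩ Y)).

Forward inclusion. Let x ∈ C ∩ ((C ∖ Y) ∪ (S ∩ Y)). Then either x ∈ C and x ∉ S, Y; or x ∈ S ∩ C and x ∉ Y; or x ∈ S ∩ Y ∩ C. In each case x ∈ C, so C ∩ ((C ∖ Y) ∪ (S ∩ Y)) ⊆ C.

Only the forward inclusion holds.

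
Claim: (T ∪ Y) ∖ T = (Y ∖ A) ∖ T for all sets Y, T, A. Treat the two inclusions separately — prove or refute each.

The sets are not equal: only the reverse inclusion holds.

Reverse inclusion. Let x ∈ (Y ∖ A) ∖ T. Then x ∈ Y and x ∉ T, A, from which x ∈ (T ∪ Y) ∖ T.

Forward inclusion. This inclusion fails. Take Y = {1}, T = ∅, A = {1}; then 1 ∈ (T ∪ Y) ∖ T but 1 ∉ (Y ∖ A) ∖ T.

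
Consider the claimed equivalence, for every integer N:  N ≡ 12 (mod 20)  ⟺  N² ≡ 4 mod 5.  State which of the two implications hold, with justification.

(⇒) holds; (⇐) fails.

(⟹) Suppose N ≡ 12 (mod 20). Then N² ≡ 12² = 144 (mod 20), and since 5 ∣ 20, also N² ≡ 4 (mod 5).

(⟸) This fails: take N = 2. Then 2² = 4 ≡ 4 (mod 5), yet 2 ≡ 2 (mod 20), not 12.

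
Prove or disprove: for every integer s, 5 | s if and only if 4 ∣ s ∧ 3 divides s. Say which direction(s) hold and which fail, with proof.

(⇒) fails and (⇐) fails.

Forward direction. This fails: take s = 5. Certainly 5 ∣ 5, but 4 ∤ 5.

Converse. This fails: take s = 12. Both 4 ∣ 12 and 3 ∣ 12, yet 12 is not a multiple of 5 (since 12 = 2·5 + 2), so 5 ∤ 12.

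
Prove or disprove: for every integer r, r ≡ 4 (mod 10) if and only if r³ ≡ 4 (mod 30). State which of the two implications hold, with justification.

Not equivalent: only (⇐) holds.

[⇒] This fails: take r = 14. Then 14 ≡ 4 (mod 10), but 14³ = 2744 ≡ 14 (mod 30), not 4.

[⇐] Conversely, the residues r modulo 30 with r³ ≡ 4 (mod 30) are exactly {4}, and each is ≡ 4 (mod 10).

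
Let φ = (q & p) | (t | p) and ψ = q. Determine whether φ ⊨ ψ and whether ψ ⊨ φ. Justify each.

Neither implication holds.

Forward direction. This fails. Under q = F, p = T, t = F, the left side is true but the right side is false.

Converse. This fails. Under q = T, p = F, t = F, the left side is false but the right side is true.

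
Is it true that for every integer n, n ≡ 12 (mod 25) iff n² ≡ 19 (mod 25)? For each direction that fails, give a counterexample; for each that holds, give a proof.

Only the forward implication holds.

Forward direction. Suppose n ≡ 12 (mod 25). Write n = 25j + 12. Then (25j + 12)² = 625j² + 600j + 144 = 25(25j² + 24j + 5) + 19, so n² ≡ 19 (mod 25).

Converse. This fails: take n = 13. Then 13² = 169 ≡ 19 (mod 25), yet 13 ≡ 13 (mod 25), not 12.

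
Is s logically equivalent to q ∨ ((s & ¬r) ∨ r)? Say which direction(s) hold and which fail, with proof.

[⇐] This fails. Under r = T, s = F, q = F, the left side is false but the right side is true.

[⇒] Assume the antecedent. If r is true, q ∨ ((s & ¬r) ∨ r) reduces to true regardless of the other variables. If r is false, the antecedent forces (r = F, s = T, q = F) or (r = F, s = T, q = T), and q ∨ ((s & ¬r) ∨ r) holds there. Either way q ∨ ((s & ¬r) ∨ r) holds.

Only the forward implication holds.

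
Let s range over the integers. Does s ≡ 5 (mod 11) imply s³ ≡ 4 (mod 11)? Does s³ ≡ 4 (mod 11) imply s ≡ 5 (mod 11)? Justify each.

(⇒) Suppose s ≡ 5 (mod 11). Write s = 11j + 5. Then (11j + 5)³ = 1331j³ + 1815j² + 825j + 125 = 11(121j³ + 165j² + 75j + 11) + 4, so s³ ≡ 4 (mod 11).

(⇐) For the converse, argue contrapositively. If s ≢ 5 (mod 11), then s is congruent to one of 0, 1, 2, 3, 4, 6, 7, 8, 9, 10 modulo 11, and these give s³ ≡ 0, 1, 8, 5, 9, 7, 2, 6, 3, 10 respectively — never 4.

Both directions hold; the statement is true.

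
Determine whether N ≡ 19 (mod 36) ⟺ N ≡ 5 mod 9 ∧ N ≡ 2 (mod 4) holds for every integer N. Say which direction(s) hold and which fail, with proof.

(→) This fails: N = 19 gives 19 ≡ 19 (mod 36) but 19 ≡ 1 (mod 9), so the conjunction on the right does not hold.

(←) This fails: N = 14 satisfies both congruences on the right (14 ≡ 5 mod 9 and 14 ≡ 2 mod 4) yet 14 ≡ 14 (mod 36), not 19.

Both directions fail.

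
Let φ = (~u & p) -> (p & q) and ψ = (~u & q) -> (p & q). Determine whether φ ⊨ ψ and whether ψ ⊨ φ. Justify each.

(→) This fails. Under q = T, u = F, p = F, the left side is true but the right side is false.

(←) This fails. Under q = F, u = F, p = T, the left side is false but the right side is true.

Neither implication holds.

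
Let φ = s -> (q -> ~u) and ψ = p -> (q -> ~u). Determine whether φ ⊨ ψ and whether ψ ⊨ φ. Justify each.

(⇒) This fails. Under s = F, u = T, p = T, q = T, the left side is true but the right side is false.

(⇐) This fails. Under s = T, u = T, p = F, q = T, the left side is false but the right side is true.

(⇒) fails and (⇐) fails.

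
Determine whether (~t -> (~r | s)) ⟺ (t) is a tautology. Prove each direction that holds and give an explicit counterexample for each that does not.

Only the converse holds.

(⟹) This fails. Under r = F, t = F, s = F, the left side is true but the right side is false.

(⟸) Assume the antecedent. If r is true, the antecedent forces (r = T, t = T, s = F) or (r = T, t = T, s = T), and ~t -> (~r | s) holds there. If r is false, ~t -> (~r | s) reduces to true regardless of the other variables. Either way ~t -> (~r | s) holds.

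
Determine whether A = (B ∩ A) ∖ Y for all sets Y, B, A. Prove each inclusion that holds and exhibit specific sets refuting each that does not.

(⊆) fails; (⊇) holds.

(⊆) This inclusion fails. Take Y = ∅, B = ∅, A = {1}; then 1 ∈ A but 1 ∉ (B ∩ A) ∖ Y.

(⊇) Let x ∈ (B ∩ A) ∖ Y. Then x ∈ B ∩ A and x ∉ Y, from which x ∈ A.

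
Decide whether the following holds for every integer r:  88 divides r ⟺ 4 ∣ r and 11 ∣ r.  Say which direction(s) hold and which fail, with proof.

(⇒) If 88 ∣ r, write r = 88q. Since 88 = 22·4, r = 4·(22q), so 4 ∣ r; and since 88 = 8·11, r = 11·(8q), so 11 ∣ r.

(⇐) This fails: take r = 44. Both 4 ∣ 44 and 11 ∣ 44, yet 44 is not a multiple of 88 (since 44 = 0·88 + 44), so 88 ∤ 44.

Only the forward direction holds.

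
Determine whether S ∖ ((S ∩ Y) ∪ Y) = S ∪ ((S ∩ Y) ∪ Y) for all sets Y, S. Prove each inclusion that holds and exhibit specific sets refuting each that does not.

(⊆) holds; (⊇) fails.

Reverse inclusion. This inclusion fails. Take Y = {1}, S = ∅; then 1 ∈ S ∪ ((S ∩ Y) ∪ Y) but 1 ∉ S ∖ ((S ∩ Y) ∪ Y).

Forward inclusion. Let x ∈ S ∖ ((S ∩ Y) ∪ Y). Then x ∈ S and x ∉ Y, from which x ∈ S ∪ ((S ∩ Y) ∪ Y).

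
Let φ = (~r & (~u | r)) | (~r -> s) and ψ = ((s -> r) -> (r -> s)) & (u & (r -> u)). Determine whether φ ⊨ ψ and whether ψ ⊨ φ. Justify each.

Neither implication holds.

(⇒) This fails. Under s = F, r = F, u = F, the left side is true but the right side is false.

(⇐) This fails. Under s = F, r = F, u = T, the left side is false but the right side is true.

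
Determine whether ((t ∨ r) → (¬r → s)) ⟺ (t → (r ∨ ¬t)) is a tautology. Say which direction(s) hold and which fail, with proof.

(→) This fails. Under t = T, s = T, r = F, the left side is true but the right side is false.

(←) Assume the antecedent. If t is true, the antecedent forces (t = T, s = F, r = T) or (t = T, s = T, r = T), and (t ∨ r) → (¬r → s) holds there. If t is false, (t ∨ r) → (¬r → s) reduces to true regardless of the other variables. Either way (t ∨ r) → (¬r → s) holds.

(⇒) fails; (⇐) holds.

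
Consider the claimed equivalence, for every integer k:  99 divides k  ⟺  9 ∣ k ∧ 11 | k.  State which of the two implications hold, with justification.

(⟹) If 99 ∣ k, write k = 99q. Since 99 = 11·9, k = 9·(11q), so 9 ∣ k; and since 99 = 9·11, k = 11·(9q), so 11 ∣ k.

(⟸) Suppose 9 ∣ k and 11 ∣ k. Any common multiple of 9 and 11 is a multiple of their lcm; here gcd(9, 11) = 1, so lcm(9, 11) = 9·11 = 99, so 99 ∣ k.

Both implications hold.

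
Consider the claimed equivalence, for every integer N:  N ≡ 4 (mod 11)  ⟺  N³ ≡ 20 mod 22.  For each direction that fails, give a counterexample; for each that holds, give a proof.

The forward direction fails; the converse holds.

Converse. The residues r modulo 22 with r³ ≡ 20 (mod 22) are exactly {4}, and each is ≡ 4 (mod 11).

Forward direction. This fails: take N = 15. Then 15 ≡ 4 (mod 11), but 15³ = 3375 ≡ 9 (mod 22), not 20.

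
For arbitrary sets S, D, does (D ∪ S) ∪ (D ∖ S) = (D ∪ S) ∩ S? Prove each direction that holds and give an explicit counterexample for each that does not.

The sets are not equal: only the reverse inclusion holds.

(⟹) This inclusion fails. Take S = ∅, D = {1}; then 1 ∈ (D ∪ S) ∪ (D ∖ S) but 1 ∉ (D ∪ S) ∩ S.

(⟸) Let x ∈ (D ∪ S) ∩ S. Then either x ∈ S and x ∉ D; or x ∈ S ∩ D. In each case x ∈ (D ∪ S) ∪ (D ∖ S), so (D ∪ S) ∩ S ⊆ (D ∪ S) ∪ (D ∖ S).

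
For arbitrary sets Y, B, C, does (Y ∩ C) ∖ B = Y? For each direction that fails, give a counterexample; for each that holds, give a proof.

The sets are not equal: only the forward inclusion holds.

(⊆) Let x ∈ (Y ∩ C) ∖ B. Then x ∈ Y ∩ C and x ∉ B, from which x ∈ Y.

(⊇) This inclusion fails. Take Y = {1}, B = ∅, C = ∅; then 1 ∈ Y but 1 ∉ (Y ∩ C) ∖ B.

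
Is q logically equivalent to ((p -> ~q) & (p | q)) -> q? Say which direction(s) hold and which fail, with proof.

Only the forward implication holds.

(→) Assume the antecedent. If p is true, the antecedent forces (p = T, q = T), and ((p -> ~q) & (p | q)) -> q holds there. If p is false, ((p -> ~q) & (p | q)) -> q reduces to true regardless of the other variables. Either way ((p -> ~q) & (p | q)) -> q holds.

(←) This fails. Under p = F, q = F, the left side is false but the right side is true.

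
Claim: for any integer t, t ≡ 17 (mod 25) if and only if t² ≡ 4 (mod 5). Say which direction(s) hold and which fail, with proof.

[⇐] This fails: take t = 2. Then 2² = 4 ≡ 4 (mod 5), yet 2 ≡ 2 (mod 25), not 17.

[⇒] Suppose t ≡ 17 (mod 25). Then t² ≡ 17² = 289 (mod 25), and since 5 ∣ 25, also t² ≡ 4 (mod 5).

Only the forward implication holds.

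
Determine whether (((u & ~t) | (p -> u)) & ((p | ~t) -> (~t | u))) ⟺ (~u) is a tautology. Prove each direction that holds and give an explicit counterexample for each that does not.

Both directions fail.

[⇒] This fails. Under u = T, p = F, t = F, the left side is true but the right side is false.

[⇐] This fails. Under u = F, p = T, t = F, the left side is false but the right side is true.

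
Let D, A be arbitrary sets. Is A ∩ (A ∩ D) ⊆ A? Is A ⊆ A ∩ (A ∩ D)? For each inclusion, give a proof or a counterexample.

The sets are not equal: only the forward inclusion holds.

Forward inclusion. Let x ∈ A ∩ (A ∩ D). Then x ∈ D ∩ A, from which x ∈ A.

Reverse inclusion. This inclusion fails. Take D = ∅, A = {1}; then 1 ∈ A but 1 ∉ A ∩ (A ∩ D).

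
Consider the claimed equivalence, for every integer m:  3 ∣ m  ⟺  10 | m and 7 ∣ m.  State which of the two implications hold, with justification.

Neither direction holds.

(⇒) This fails: take m = 3. Certainly 3 ∣ 3, but 10 ∤ 3.

(⇐) This fails: take m = 70. Both 10 ∣ 70 and 7 ∣ 70, yet 70 is not a multiple of 3 (since 70 = 23·3 + 1), so 3 ∤ 70.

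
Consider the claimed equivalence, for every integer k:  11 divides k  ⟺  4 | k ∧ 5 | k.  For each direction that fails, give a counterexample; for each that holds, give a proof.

(⇒) This fails: take k = 11. Certainly 11 ∣ 11, but 4 ∤ 11.

(⇐) This fails: take k = 20. Both 4 ∣ 20 and 5 ∣ 20, yet 20 is not a multiple of 11 (since 20 = 1·11 + 9), so 11 ∤ 20.

(⇒) fails and (⇐) fails.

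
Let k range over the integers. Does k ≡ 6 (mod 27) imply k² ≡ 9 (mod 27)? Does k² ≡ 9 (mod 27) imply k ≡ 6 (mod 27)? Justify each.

(→) Suppose k ≡ 6 (mod 27). Write k = 27j + 6. Then (27j + 6)² = 729j² + 324j + 36 = 27(27j² + 12j + 1) + 9, so k² ≡ 9 (mod 27).

(←) This fails: take k = 3. Then 3² = 9 ≡ 9 (mod 27), yet 3 ≡ 3 (mod 27), not 6.

Only the forward implication holds.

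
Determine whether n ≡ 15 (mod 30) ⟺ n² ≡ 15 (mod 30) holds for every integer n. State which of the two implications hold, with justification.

[⇐] Suppose n² ≡ 15 (mod 30). The only residue r in {0, …, 29} with r² ≡ 15 (mod 30) is r = 15, so n ≡ 15 (mod 30).

[⇒] Suppose n ≡ 15 (mod 30). Write n = 30j + 15. Then (30j + 15)² = 900j² + 900j + 225 = 30(30j² + 30j + 7) + 15, so n² ≡ 15 (mod 30).

Equivalent; both directions hold.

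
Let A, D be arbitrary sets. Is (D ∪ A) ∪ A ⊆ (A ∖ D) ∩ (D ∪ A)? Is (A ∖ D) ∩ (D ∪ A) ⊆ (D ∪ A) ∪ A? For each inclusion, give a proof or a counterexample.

(⊆) This inclusion fails. Take A = ∅, D = {1}; then 1 ∈ (D ∪ A) ∪ A but 1 ∉ (A ∖ D) ∩ (D ∪ A).

(⊇) Let x ∈ (A ∖ D) ∩ (D ∪ A). Then x ∈ A and x ∉ D, from which x ∈ (D ∪ A) ∪ A.

(⊆) fails; (⊇) holds.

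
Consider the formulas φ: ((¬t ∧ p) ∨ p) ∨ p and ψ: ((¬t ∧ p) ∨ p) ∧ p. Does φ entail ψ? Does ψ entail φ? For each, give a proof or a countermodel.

(⇒) Assume the antecedent. If p is true, ((¬t ∧ p) ∨ p) ∧ p reduces to true regardless of the other variables. If p is false, the antecedent cannot hold. Either way ((¬t ∧ p) ∨ p) ∧ p holds.

(⇐) Assume the antecedent. If p is true, ((¬t ∧ p) ∨ p) ∨ p reduces to true regardless of the other variables. If p is false, the antecedent cannot hold. Either way ((¬t ∧ p) ∨ p) ∨ p holds.

Both directions hold; the statement is true.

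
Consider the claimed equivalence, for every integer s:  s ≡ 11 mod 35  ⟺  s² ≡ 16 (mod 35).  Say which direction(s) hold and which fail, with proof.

(⟹) Suppose s ≡ 11 mod 35. Write s = 35j + 11. Then (35j + 11)² = 1225j² + 770j + 121 = 35(35j² + 22j + 3) + 16, so s² ≡ 16 (mod 35).

(⟸) This fails: take s = 4. Then 4² = 16 ≡ 16 (mod 35), yet 4 ≡ 4 (mod 35), not 11.

The forward direction holds; the converse fails.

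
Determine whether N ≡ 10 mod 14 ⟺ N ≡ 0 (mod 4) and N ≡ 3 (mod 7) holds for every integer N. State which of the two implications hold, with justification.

[⇐] If N ≡ 0 (mod 4) and N ≡ 3 (mod 7), then by the Chinese remainder theorem N ≡ 24 (mod 28). Since 24 ≡ 10 (mod 14) and 14 ∣ 28, we get N ≡ 10 (mod 14).

[⇒] This fails: N = 10 gives 10 ≡ 10 (mod 14) but 10 ≡ 2 (mod 4), so the conjunction on the right does not hold.

Only the reverse direction holds.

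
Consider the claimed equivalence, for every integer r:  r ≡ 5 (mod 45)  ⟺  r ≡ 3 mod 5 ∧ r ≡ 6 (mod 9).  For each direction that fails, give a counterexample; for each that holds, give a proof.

Both directions fail.

(→) This fails: r = 5 gives 5 ≡ 5 (mod 45) but 5 ≡ 0 (mod 5), so the conjunction on the right does not hold.

(←) This fails: r = 33 satisfies both congruences on the right (33 ≡ 3 mod 5 and 33 ≡ 6 mod 9) yet 33 ≡ 33 (mod 45), not 5.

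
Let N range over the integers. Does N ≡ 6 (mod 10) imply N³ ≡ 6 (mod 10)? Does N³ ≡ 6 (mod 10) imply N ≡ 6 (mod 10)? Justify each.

The biconditional holds.

[⇒] Suppose N ≡ 6 (mod 10). Write N = 10j + 6. Then (10j + 6)³ = 1000j³ + 1800j² + 1080j + 216 = 10(100j³ + 180j² + 108j + 21) + 6, so N³ ≡ 6 (mod 10).

[⇐] Conversely, suppose N³ ≡ 6 (mod 10). The only residue r in {0, …, 9} with r³ ≡ 6 (mod 10) is r = 6, so N ≡ 6 (mod 10).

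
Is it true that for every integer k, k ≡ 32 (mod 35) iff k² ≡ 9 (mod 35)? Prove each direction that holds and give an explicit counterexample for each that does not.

[⇒] Suppose k ≡ 32 (mod 35). Write k = 35j + 32. Then (35j + 32)² = 1225j² + 2240j + 1024 = 35(35j² + 64j + 29) + 9, so k² ≡ 9 (mod 35).

[⇐] This fails: take k = 3. Then 3² = 9 ≡ 9 (mod 35), yet 3 ≡ 3 (mod 35), not 32.

The forward direction holds; the converse fails.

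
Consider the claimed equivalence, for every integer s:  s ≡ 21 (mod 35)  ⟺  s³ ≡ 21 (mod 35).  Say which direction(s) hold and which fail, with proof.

The biconditional holds.

(⇐) Suppose s³ ≡ 21 (mod 35). The only residue r in {0, …, 34} with r³ ≡ 21 (mod 35) is r = 21, so s ≡ 21 (mod 35).

(⇒) Suppose s ≡ 21 (mod 35). Write s = 35j + 21. Then (35j + 21)³ = 42875j³ + 77175j² + 46305j + 9261 = 35(1225j³ + 2205j² + 1323j + 264) + 21, so s³ ≡ 21 (mod 35).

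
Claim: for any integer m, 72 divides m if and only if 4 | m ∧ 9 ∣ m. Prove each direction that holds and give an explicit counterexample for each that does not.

[⇒] If 72 ∣ m, write m = 72q. Since 72 = 18·4, m = 4·(18q), so 4 ∣ m; and since 72 = 8·9, m = 9·(8q), so 9 ∣ m.

[⇐] This fails: take m = 36. Both 4 ∣ 36 and 9 ∣ 36, yet 36 is not a multiple of 72 (since 36 = 0·72 + 36), so 72 ∤ 36.

Only the forward direction holds.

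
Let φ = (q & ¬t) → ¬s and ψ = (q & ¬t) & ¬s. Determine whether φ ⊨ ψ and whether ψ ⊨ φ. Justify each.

Not equivalent: only (⇐) holds.

[⇒] This fails. Under t = F, s = F, q = F, the left side is true but the right side is false.

[⇐] Assume the antecedent. If t is true, the antecedent cannot hold. If t is false, the antecedent forces (t = F, s = F, q = T), and (q & ¬t) → ¬s holds there. Either way (q & ¬t) → ¬s holds.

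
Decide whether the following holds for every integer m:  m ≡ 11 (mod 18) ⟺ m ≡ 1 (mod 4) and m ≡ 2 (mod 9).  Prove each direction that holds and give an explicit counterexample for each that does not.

Not equivalent: only (⇐) holds.

(⇒) This fails: m = 11 gives 11 ≡ 11 (mod 18) but 11 ≡ 3 (mod 4), so the conjunction on the right does not hold.

(⇐) Conversely, if m ≡ 1 (mod 4) and m ≡ 2 (mod 9), then by the Chinese remainder theorem m ≡ 29 (mod 36). Since 29 ≡ 11 (mod 18) and 18 ∣ 36, we get m ≡ 11 (mod 18).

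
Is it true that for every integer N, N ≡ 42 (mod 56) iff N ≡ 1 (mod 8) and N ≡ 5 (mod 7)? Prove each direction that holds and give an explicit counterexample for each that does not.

(⇒) This fails: N = 42 gives 42 ≡ 42 (mod 56) but 42 ≡ 2 (mod 8), so the conjunction on the right does not hold.

(⇐) This fails: N = 33 satisfies both congruences on the right (33 ≡ 1 mod 8 and 33 ≡ 5 mod 7) yet 33 ≡ 33 (mod 56), not 42.

Neither direction holds.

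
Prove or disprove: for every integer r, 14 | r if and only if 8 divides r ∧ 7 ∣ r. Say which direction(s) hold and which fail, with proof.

(⇒) fails; (⇐) holds.

(⇒) This fails: take r = 14. Certainly 14 ∣ 14, but 8 ∤ 14.

(⇐) Suppose 8 ∣ r and 7 ∣ r. Any common multiple of 8 and 7 is a multiple of their lcm; here gcd(8, 7) = 1, so lcm(8, 7) = 8·7 = 56, so 56 ∣ r. Since 14 ∣ 56, it follows that 14 ∣ r.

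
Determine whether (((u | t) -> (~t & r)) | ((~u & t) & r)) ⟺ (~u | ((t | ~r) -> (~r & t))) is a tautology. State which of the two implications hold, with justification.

Only the forward direction holds.

(⇐) This fails. Under r = F, u = F, t = T, the left side is false but the right side is true.

(⇒) Assume the antecedent. If u is true, the antecedent forces (r = T, u = T, t = F), and ~u | ((t | ~r) -> (~r & t)) holds there. If u is false, ~u | ((t | ~r) -> (~r & t)) reduces to true regardless of the other variables. Either way ~u | ((t | ~r) -> (~r & t)) holds.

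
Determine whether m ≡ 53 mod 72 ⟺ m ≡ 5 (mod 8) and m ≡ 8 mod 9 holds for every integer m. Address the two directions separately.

Forward direction. Suppose m ≡ 53 (mod 72); write m = 72j + 53. Since 8 ∣ 72, reducing mod 8 gives m ≡ 53 ≡ 5 (mod 8); since 9 ∣ 72, reducing mod 9 gives m ≡ 53 ≡ 8 (mod 9).

Converse. If m ≡ 5 (mod 8) and m ≡ 8 (mod 9), then by the Chinese remainder theorem m ≡ 53 (mod 72). This is exactly m ≡ 53 (mod 72).

Both directions hold; the statement is true.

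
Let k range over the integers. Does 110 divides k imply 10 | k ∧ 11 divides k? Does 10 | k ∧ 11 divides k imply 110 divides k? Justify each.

The biconditional holds.

(→) If 110 ∣ k, write k = 110q. Since 110 = 11·10, k = 10·(11q), so 10 ∣ k; and since 110 = 10·11, k = 11·(10q), so 11 ∣ k.

(←) Suppose 10 ∣ k and 11 ∣ k. Any common multiple of 10 and 11 is a multiple of their lcm; here gcd(10, 11) = 1, so lcm(10, 11) = 10·11 = 110, so 110 ∣ k.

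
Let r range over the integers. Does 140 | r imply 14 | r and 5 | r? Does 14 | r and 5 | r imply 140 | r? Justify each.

Not equivalent: only (⇒) holds.

Forward direction. If 140 ∣ r, write r = 140q. Since 140 = 10·14, r = 14·(10q), so 14 ∣ r; and since 140 = 28·5, r = 5·(28q), so 5 ∣ r.

Converse. This fails: take r = 70. Both 14 ∣ 70 and 5 ∣ 70, yet 70 is not a multiple of 140 (since 70 = 0·140 + 70), so 140 ∤ 70.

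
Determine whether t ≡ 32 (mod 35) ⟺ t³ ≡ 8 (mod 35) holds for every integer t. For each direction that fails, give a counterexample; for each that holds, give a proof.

[⇒] Suppose t ≡ 32 (mod 35). Write t = 35j + 32. Then (35j + 32)³ = 42875j³ + 117600j² + 107520j + 32768 = 35(1225j³ + 3360j² + 3072j + 936) + 8, so t³ ≡ 8 (mod 35).

[⇐] This fails: take t = 2. Then 2³ = 8 ≡ 8 (mod 35), yet 2 ≡ 2 (mod 35), not 32.

Not equivalent: only (⇒) holds.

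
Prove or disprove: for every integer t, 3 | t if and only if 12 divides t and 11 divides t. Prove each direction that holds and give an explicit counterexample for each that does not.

Not equivalent: only (⇐) holds.

(⟹) This fails: take t = 3. Certainly 3 ∣ 3, but 12 ∤ 3.

(⟸) Suppose 12 ∣ t and 11 ∣ t. Any common multiple of 12 and 11 is a multiple of their lcm; here gcd(12, 11) = 1, so lcm(12, 11) = 12·11 = 132, so 132 ∣ t. Since 3 ∣ 132, it follows that 3 ∣ t.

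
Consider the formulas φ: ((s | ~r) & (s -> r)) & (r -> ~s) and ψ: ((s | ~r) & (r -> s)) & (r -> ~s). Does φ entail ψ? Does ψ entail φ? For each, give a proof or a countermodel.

[⇒] Assume the antecedent. If s is true, the antecedent cannot hold. If s is false, the antecedent forces (s = F, r = F), and the consequent holds there. Either way the consequent holds.

[⇐] This fails. Under s = T, r = F, the left side is false but the right side is true.

Only the forward implication holds.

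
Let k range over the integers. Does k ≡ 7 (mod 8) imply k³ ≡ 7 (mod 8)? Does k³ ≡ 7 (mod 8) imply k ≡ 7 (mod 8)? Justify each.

Equivalent; both directions hold.

(⇒) Suppose k ≡ 7 (mod 8). Write k = 8j + 7. Then (8j + 7)³ = 512j³ + 1344j² + 1176j + 343 = 8(64j³ + 168j² + 147j + 42) + 7, so k³ ≡ 7 (mod 8).

(⇐) Conversely, suppose k³ ≡ 7 (mod 8). The only residue r in {0, …, 7} with r³ ≡ 7 (mod 8) is r = 7, so k ≡ 7 (mod 8).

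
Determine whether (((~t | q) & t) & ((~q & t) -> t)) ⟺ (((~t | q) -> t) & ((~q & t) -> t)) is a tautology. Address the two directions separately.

(⟹) Assume the antecedent. If q is true, the antecedent forces (q = T, t = T), and the consequent holds there. If q is false, the antecedent cannot hold. Either way the consequent holds.

(⟸) This fails. Under q = F, t = T, the left side is false but the right side is true.

Only the forward direction holds.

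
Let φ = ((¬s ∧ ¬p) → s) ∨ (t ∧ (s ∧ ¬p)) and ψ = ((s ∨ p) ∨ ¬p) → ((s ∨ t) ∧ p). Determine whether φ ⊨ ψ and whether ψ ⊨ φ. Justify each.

(⇒) fails; (⇐) holds.

[⇒] This fails. Under t = F, p = T, s = F, the left side is true but the right side is false.

[⇐] Assume the antecedent. If t is true, the antecedent forces (t = T, p = T, s = F) or (t = T, p = T, s = T), and the consequent holds there. If t is false, the antecedent forces (t = F, p = T, s = T), and the consequent holds there. Either way the consequent holds.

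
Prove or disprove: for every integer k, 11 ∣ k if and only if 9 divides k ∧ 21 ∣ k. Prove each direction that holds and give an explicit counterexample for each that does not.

(⇒) fails and (⇐) fails.

(⟹) This fails: take k = 11. Certainly 11 ∣ 11, but 9 ∤ 11.

(⟸) This fails: take k = 63. Both 9 ∣ 63 and 21 ∣ 63, yet 63 is not a multiple of 11 (since 63 = 5·11 + 8), so 11 ∤ 63.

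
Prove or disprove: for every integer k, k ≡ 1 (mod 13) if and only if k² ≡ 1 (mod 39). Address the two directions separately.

Neither implication holds.

(⟹) This fails: take k = 27. Then 27 ≡ 1 (mod 13), but 27² = 729 ≡ 27 (mod 39), not 1.

(⟸) This fails: take k = 25. Then 25² = 625 ≡ 1 (mod 39), yet 25 ≡ 12 (mod 13), not 1.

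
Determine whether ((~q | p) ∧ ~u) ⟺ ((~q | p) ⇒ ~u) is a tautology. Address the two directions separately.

[⇐] This fails. Under p = F, u = F, q = T, the left side is false but the right side is true.

[⇒] Assume the antecedent. If p is true, the antecedent forces (p = T, u = F, q = F) or (p = T, u = F, q = T), and (~q | p) ⇒ ~u holds there. If p is false, the antecedent forces (p = F, u = F, q = F), and (~q | p) ⇒ ~u holds there. Either way (~q | p) ⇒ ~u holds.

The forward direction holds; the converse fails.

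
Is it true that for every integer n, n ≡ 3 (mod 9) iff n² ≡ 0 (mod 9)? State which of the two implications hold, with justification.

(⇒) holds; (⇐) fails.

[⇒] Suppose n ≡ 3 (mod 9). Write n = 9j + 3. Then (9j + 3)² = 81j² + 54j + 9 = 9(9j² + 6j + 1) + 0, so n² ≡ 0 (mod 9).

[⇐] This fails: take n = 0. Then 0² = 0 ≡ 0 (mod 9), yet 0 ≡ 0 (mod 9), not 3.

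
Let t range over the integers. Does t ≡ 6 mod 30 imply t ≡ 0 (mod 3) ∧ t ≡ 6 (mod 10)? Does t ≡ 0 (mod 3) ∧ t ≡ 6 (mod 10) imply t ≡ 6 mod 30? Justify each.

Both directions hold.

(⟹) Suppose t ≡ 6 (mod 30); write t = 30j + 6. Since 3 ∣ 30, reducing mod 3 gives t ≡ 6 ≡ 0 (mod 3); since 10 ∣ 30, reducing mod 10 gives t ≡ 6 (mod 10).

(⟸) Conversely, if t ≡ 0 (mod 3) and t ≡ 6 (mod 10), then by the Chinese remainder theorem t ≡ 6 (mod 30). This is exactly t ≡ 6 (mod 30).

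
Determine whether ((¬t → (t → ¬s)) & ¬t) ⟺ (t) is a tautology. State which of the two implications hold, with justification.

Neither implication holds.

(⟹) This fails. Under s = F, t = F, the left side is true but the right side is false.

(⟸) This fails. Under s = F, t = T, the left side is false but the right side is true.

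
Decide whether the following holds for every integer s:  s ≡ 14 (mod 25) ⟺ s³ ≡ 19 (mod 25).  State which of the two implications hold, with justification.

The biconditional holds.

(⇒) Suppose s ≡ 14 (mod 25). Write s = 25j + 14. Then (25j + 14)³ = 15625j³ + 26250j² + 14700j + 2744 = 25(625j³ + 1050j² + 588j + 109) + 19, so s³ ≡ 19 (mod 25).

(⇐) Conversely, suppose s³ ≡ 19 (mod 25). The only residue r in {0, …, 24} with r³ ≡ 19 (mod 25) is r = 14, so s ≡ 14 (mod 25).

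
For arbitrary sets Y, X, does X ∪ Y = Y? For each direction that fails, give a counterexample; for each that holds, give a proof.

The sets are not equal: only the reverse inclusion holds.

(⟹) This inclusion fails. Take Y = ∅, X = {1}; then 1 ∈ X ∪ Y but 1 ∉ Y.

(⟸) Let x ∈ Y. Then either x ∈ Y and x ∉ X; or x ∈ Y ∩ X. In each case x ∈ X ∪ Y, so Y ⊆ X ∪ Y.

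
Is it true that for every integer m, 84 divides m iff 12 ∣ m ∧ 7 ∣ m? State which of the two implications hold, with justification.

Both directions hold; the statement is true.

[⇐] Suppose 12 ∣ m and 7 ∣ m. Any common multiple of 12 and 7 is a multiple of their lcm; here gcd(12, 7) = 1, so lcm(12, 7) = 12·7 = 84, so 84 ∣ m.

[⇒] If 84 ∣ m, write m = 84q. Since 84 = 7·12, m = 12·(7q), so 12 ∣ m; and since 84 = 12·7, m = 7·(12q), so 7 ∣ m.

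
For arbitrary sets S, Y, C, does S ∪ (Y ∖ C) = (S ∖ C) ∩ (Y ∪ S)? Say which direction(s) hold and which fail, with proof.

(⊇) Let x ∈ (S ∖ C) ∩ (Y ∪ S). Then either x ∈ S and x ∉ Y, C; or x ∈ S ∩ Y and x ∉ C. In each case x ∈ S ∪ (Y ∖ C), so (S ∖ C) ∩ (Y ∪ S) ⊆ S ∪ (Y ∖ C).

(⊆) This inclusion fails. Take S = ∅, Y = {1}, C = ∅; then 1 ∈ S ∪ (Y ∖ C) but 1 ∉ (S ∖ C) ∩ (Y ∪ S).

(⊆) fails; (⊇) holds.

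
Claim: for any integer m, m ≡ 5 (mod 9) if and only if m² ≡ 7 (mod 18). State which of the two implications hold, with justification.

Neither direction holds.

(⇒) This fails: take m = 14. Then 14 ≡ 5 (mod 9), but 14² = 196 ≡ 16 (mod 18), not 7.

(⇐) This fails: take m = 13. Then 13² = 169 ≡ 7 (mod 18), yet 13 ≡ 4 (mod 9), not 5.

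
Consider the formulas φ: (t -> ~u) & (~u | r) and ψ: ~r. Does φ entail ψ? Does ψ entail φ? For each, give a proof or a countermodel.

(⇒) This fails. Under t = F, r = T, u = F, the left side is true but the right side is false.

(⇐) This fails. Under t = F, r = F, u = T, the left side is false but the right side is true.

(⇒) fails and (⇐) fails.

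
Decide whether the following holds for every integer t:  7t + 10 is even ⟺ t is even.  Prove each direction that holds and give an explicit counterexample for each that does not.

(⇐) Suppose t is even; write t = 2j. Then 7t + 10 = 7·(2j) + 10 = 2·7j + 10, which is even.

(⇒) Suppose 7t + 10 is even. Since 7 is odd, 7t and t have the same parity, so 7t + 10 ≡ t + 10 (mod 2). As 10 is even, 7t + 10 is even exactly when t is even. Thus t is even.

The biconditional holds.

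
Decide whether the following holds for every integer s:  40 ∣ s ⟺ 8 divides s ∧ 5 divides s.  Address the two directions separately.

The biconditional holds.

(⟹) If 40 ∣ s, write s = 40q. Since 40 = 5·8, s = 8·(5q), so 8 ∣ s; and since 40 = 8·5, s = 5·(8q), so 5 ∣ s.

(⟸) Suppose 8 ∣ s and 5 ∣ s. Any common multiple of 8 and 5 is a multiple of their lcm; here gcd(8, 5) = 1, so lcm(8, 5) = 8·5 = 40, so 40 ∣ s.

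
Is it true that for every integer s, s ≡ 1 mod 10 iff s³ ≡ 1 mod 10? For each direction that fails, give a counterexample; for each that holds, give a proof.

Both directions hold; the statement is true.

Converse. For the converse, argue contrapositively. If s ≢ 1 (mod 10), then s is congruent to one of 0, 2, 3, 4, 5, 6, 7, 8, 9 modulo 10, and these give s³ ≡ 0, 8, 7, 4, 5, 6, 3, 2, 9 respectively — never 1.

Forward direction. Suppose s ≡ 1 mod 10. Write s = 10j + 1. Then (10j + 1)³ = 1000j³ + 300j² + 30j + 1 = 10(100j³ + 30j² + 3j) + 1, so s³ ≡ 1 (mod 10).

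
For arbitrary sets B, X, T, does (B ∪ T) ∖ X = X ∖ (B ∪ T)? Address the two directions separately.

Both inclusions fail.

Forward inclusion. This inclusion fails. Take B = {1}, X = ∅, T = ∅; then 1 ∈ (B ∪ T) ∖ X but 1 ∉ X ∖ (B ∪ T).

Reverse inclusion. This inclusion fails. Take B = ∅, X = {1}, T = ∅; then 1 ∈ X ∖ (B ∪ T) but 1 ∉ (B ∪ T) ∖ X.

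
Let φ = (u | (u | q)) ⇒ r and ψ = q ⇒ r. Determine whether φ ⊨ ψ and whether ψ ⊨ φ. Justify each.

(→) Assume the antecedent. If q is true, the antecedent forces (u = F, q = T, r = T) or (u = T, q = T, r = T), and q ⇒ r holds there. If q is false, q ⇒ r reduces to true regardless of the other variables. Either way q ⇒ r holds.

(←) This fails. Under u = T, q = F, r = F, the left side is false but the right side is true.

Only the forward direction holds.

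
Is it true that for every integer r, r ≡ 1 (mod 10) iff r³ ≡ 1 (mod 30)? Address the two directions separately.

[⇒] This fails: take r = 11. Then 11 ≡ 1 (mod 10), but 11³ = 1331 ≡ 11 (mod 30), not 1.

[⇐] Conversely, the residues r modulo 30 with r³ ≡ 1 (mod 30) are exactly {1}, and each is ≡ 1 (mod 10).

The forward direction fails; the converse holds.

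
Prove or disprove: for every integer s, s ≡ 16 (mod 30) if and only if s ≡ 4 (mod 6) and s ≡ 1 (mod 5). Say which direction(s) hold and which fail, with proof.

Both directions hold.

(←) If s ≡ 4 (mod 6) and s ≡ 1 (mod 5), then by the Chinese remainder theorem s ≡ 16 (mod 30). This is exactly s ≡ 16 (mod 30).

(→) Suppose s ≡ 16 (mod 30); write s = 30j + 16. Since 6 ∣ 30, reducing mod 6 gives s ≡ 16 ≡ 4 (mod 6); since 5 ∣ 30, reducing mod 5 gives s ≡ 16 ≡ 1 (mod 5).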